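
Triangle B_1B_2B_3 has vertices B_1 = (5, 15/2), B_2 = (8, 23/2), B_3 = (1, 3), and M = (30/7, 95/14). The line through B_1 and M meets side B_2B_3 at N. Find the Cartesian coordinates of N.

Barycentric coordinates of M with respect to B_1B_2B_3: (4/7, 1/7, 2/7).
On side B_2B_3 the B_1-coordinate is zero; dropping M's B_1-weight 4/7 and renormalizing the remaining 1/7 : 2/7 gives weights 1/3, 2/3 on B_2, B_3.
N = (1/3)·(8, 23/2) + (2/3)·(1, 3) = (10/3, 35/6).

(10/3, 35/6)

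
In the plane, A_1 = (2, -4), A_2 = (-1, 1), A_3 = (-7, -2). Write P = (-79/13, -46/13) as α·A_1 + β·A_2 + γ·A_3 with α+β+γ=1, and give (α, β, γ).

Signed area of the reference triangle: [A_1A_2A_3] = ½·(2·(1−(-2)) + (-1)·(-2−(-4)) + (-7)·(-4−1)) = ½·(6 − 2 + 35) = 39/2.
[PA_2A_3] = ½·((-79/13)·(1−(-2)) + (-1)·(-2−(-46/13)) + (-7)·(-46/13−1)) = ½·(-237/13 − 20/13 + 413/13) = 6, so the A_1-coordinate is 6/(39/2) = 4/13.
[A_1PA_3] = ½·(2·(-46/13−(-2)) + (-79/13)·(-2−(-4)) + (-7)·(-4−(-46/13))) = ½·(-40/13 − 158/13 + 42/13) = -6, so the A_2-coordinate is -4/13.
[A_1A_2P] = ½·(2·(1−(-46/13)) + (-1)·(-46/13−(-4)) + (-79/13)·(-4−1)) = ½·(118/13 − 6/13 + 395/13) = 39/2, so the A_3-coordinate is 1.
Check: 4/13 − 4/13 + 1 = 1.

(4/13, -4/13, 1)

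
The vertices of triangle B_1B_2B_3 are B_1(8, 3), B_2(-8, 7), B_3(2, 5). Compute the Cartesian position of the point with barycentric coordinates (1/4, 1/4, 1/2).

M = (1/4)·B_1 + (1/4)·B_2 + (1/2)·B_3.
x-coordinate: (1/4)·8 + (1/4)·(-8) + (1/2)·2 = 1.
y-coordinate: (1/4)·3 + (1/4)·7 + (1/2)·5 = 5.

(1, 5)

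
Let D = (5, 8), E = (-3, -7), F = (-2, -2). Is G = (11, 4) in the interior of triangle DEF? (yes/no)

Barycentric coordinates of G: (59/25, 88/25, -122/25).
The three coordinates are positive, positive, negative; a point is interior exactly when all three are positive.

no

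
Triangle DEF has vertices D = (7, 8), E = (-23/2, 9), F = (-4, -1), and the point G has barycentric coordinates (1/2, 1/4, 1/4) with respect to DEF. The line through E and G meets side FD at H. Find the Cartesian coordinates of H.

Line EG meets FD where the E-coordinate vanishes; zeroing G's E-weight and renormalizing leaves F, D-weights 1/4 : 1/2 → (1/3, 2/3).
So H = (1/3)·F + (2/3)·D = (10/3, 5).

(10/3, 5)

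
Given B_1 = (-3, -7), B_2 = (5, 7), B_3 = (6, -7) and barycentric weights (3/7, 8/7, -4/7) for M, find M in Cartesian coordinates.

(1, 9)

M = (3/7)·B_1 + (8/7)·B_2 + (-4/7)·B_3.
x-coordinate: (3/7)·(-3) + (8/7)·5 + (-4/7)·6 = 1.
y-coordinate: (3/7)·(-7) + (8/7)·7 + (-4/7)·(-7) = 9.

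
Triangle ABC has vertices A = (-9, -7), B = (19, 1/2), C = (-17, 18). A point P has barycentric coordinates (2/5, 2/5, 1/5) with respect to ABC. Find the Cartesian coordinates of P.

P = (2/5)·A + (2/5)·B + (1/5)·C.
x-coordinate: (2/5)·(-9) + (2/5)·19 + (1/5)·(-17) = 3/5.
y-coordinate: (2/5)·(-7) + (2/5)·(1/2) + (1/5)·18 = 1.

(3/5, 1)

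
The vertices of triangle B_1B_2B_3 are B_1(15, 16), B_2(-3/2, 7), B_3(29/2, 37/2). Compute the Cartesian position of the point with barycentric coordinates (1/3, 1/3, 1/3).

(28/3, 83/6)

M = (1/3)·B_1 + (1/3)·B_2 + (1/3)·B_3.
x-coordinate: (1/3)·15 + (1/3)·(-3/2) + (1/3)·(29/2) = 28/3.
y-coordinate: (1/3)·16 + (1/3)·7 + (1/3)·(37/2) = 83/6.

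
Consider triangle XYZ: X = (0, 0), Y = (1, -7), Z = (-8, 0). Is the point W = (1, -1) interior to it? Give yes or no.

no

Barycentric coordinates of W: (27/28, 1/7, -3/28).
The three coordinates are positive, positive, negative; a point is interior exactly when all three are positive.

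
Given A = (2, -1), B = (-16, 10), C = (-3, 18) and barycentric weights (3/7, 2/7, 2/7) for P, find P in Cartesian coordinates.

(-32/7, 53/7)

P = (3/7)·A + (2/7)·B + (2/7)·C.
x-coordinate: (3/7)·2 + (2/7)·(-16) + (2/7)·(-3) = -32/7.
y-coordinate: (3/7)·(-1) + (2/7)·10 + (2/7)·18 = 53/7.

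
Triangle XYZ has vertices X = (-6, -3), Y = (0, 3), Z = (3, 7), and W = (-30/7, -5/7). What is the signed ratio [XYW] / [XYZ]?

[XYZ] = ½·((-6)·(3−7) + 0·(7−(-3)) + 3·(-3−3)) = ½·(24 + 0 − 18) = 3.
[XYW] = ½·((-6)·(3−(-5/7)) + 0·(-5/7−(-3)) + (-30/7)·(-3−3)) = ½·(-156/7 + 0 + 180/7) = 12/7, so the ratio is (12/7)/3 = 4/7.

4/7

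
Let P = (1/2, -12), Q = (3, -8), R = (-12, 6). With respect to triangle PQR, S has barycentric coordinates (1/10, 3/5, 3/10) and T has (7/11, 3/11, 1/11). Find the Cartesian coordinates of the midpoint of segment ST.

(-75/88, -741/110)

Barycentric coordinates of the midpoint are the average: (81/220, 24/55, 43/220).
Converting: (81/220)·P + (24/55)·Q + (43/220)·R = (-75/88, -741/110).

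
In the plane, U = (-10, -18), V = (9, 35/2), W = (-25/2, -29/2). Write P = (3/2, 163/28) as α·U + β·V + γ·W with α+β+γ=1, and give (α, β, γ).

(1/14, 9/14, 2/7)

Signed area of the reference triangle: [UVW] = ½·((-10)·(35/2−(-29/2)) + 9·(-29/2−(-18)) + (-25/2)·(-18−(35/2))) = ½·(-320 + 63/2 + 1775/4) = 621/8.
[PVW] = ½·((3/2)·(35/2−(-29/2)) + 9·(-29/2−(163/28)) + (-25/2)·(163/28−(35/2))) = ½·(48 − 5121/28 + 8175/56) = 621/112, so the U-coordinate is (621/112)/(621/8) = 1/14.
[UPW] = ½·((-10)·(163/28−(-29/2)) + (3/2)·(-29/2−(-18)) + (-25/2)·(-18−(163/28))) = ½·(-2845/14 + 21/4 + 16675/56) = 5589/112, so the V-coordinate is 9/14.
[UVP] = ½·((-10)·(35/2−(163/28)) + 9·(163/28−(-18)) + (3/2)·(-18−(35/2))) = ½·(-1635/14 + 6003/28 − 213/4) = 621/28, so the W-coordinate is 2/7.
Check: 1/14 + 9/14 + 2/7 = 1.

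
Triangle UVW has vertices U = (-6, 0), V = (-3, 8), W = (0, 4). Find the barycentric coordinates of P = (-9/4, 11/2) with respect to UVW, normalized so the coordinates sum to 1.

(1/8, 1/2, 3/8)

Signed area of the reference triangle: [UVW] = ½·((-6)·(8−4) + (-3)·(4−0) + 0·(0−8)) = ½·(-24 − 12 + 0) = -18.
[PVW] = ½·((-9/4)·(8−4) + (-3)·(4−(11/2)) + 0·(11/2−8)) = ½·(-9 + 9/2 + 0) = -9/4, so the U-coordinate is (-9/4)/(-18) = 1/8.
[UPW] = ½·((-6)·(11/2−4) + (-9/4)·(4−0) + 0·(0−(11/2))) = ½·(-9 − 9 + 0) = -9, so the V-coordinate is 1/2.
[UVP] = ½·((-6)·(8−(11/2)) + (-3)·(11/2−0) + (-9/4)·(0−8)) = ½·(-15 − 33/2 + 18) = -27/4, so the W-coordinate is 3/8.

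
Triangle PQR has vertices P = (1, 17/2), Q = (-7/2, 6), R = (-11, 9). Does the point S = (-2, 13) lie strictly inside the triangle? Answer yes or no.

Barycentric coordinates of S: (76/43, -70/43, 37/43).
The three coordinates are positive, negative, positive; a point is interior exactly when all three are positive.

no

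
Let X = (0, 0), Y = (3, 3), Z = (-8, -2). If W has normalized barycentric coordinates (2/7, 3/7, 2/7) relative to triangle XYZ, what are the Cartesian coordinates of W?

(-1, 5/7)

W = (2/7)·X + (3/7)·Y + (2/7)·Z.
x-coordinate: (2/7)·0 + (3/7)·3 + (2/7)·(-8) = -1.
y-coordinate: (2/7)·0 + (3/7)·3 + (2/7)·(-2) = 5/7.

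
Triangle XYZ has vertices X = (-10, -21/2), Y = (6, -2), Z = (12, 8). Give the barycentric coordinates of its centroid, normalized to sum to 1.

(1/3, 1/3, 1/3)

The centroid is the average of the vertices, so each weight is 1/3.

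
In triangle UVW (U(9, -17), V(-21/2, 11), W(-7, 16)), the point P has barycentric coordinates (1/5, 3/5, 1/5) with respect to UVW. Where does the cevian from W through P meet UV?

(-45/8, 4)

Line WP meets UV where the W-coordinate vanishes; zeroing P's W-weight and renormalizing leaves U, V-weights 1/5 : 3/5 → (1/4, 3/4).
So Q = (1/4)·U + (3/4)·V = (-45/8, 4).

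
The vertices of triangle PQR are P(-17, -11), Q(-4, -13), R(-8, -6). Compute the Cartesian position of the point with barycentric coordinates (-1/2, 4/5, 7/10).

S = (-1/2)·P + (4/5)·Q + (7/10)·R.
x-coordinate: (-1/2)·(-17) + (4/5)·(-4) + (7/10)·(-8) = -3/10.
y-coordinate: (-1/2)·(-11) + (4/5)·(-13) + (7/10)·(-6) = -91/10.

(-3/10, -91/10)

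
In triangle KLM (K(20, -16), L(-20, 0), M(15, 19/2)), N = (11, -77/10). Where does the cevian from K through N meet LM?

(-5/2, 19/4)

Barycentric coordinates of N with respect to KLM: (3/5, 1/5, 1/5).
On side LM the K-coordinate is zero; dropping N's K-weight 3/5 and renormalizing the remaining 1/5 : 1/5 gives weights 1/2, 1/2 on L, M.
J = (1/2)·(-20, 0) + (1/2)·(15, 19/2) = (-5/2, 19/4).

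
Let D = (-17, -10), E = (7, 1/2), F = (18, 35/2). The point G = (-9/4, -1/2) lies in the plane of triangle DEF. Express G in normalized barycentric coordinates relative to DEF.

(1/2, 1/4, 1/4)

Signed area of the reference triangle: [DEF] = ½·((-17)·(1/2−(35/2)) + 7·(35/2−(-10)) + 18·(-10−(1/2))) = ½·(289 + 385/2 − 189) = 585/4.
[GEF] = ½·((-9/4)·(1/2−(35/2)) + 7·(35/2−(-1/2)) + 18·(-1/2−(1/2))) = ½·(153/4 + 126 − 18) = 585/8, so the D-coordinate is (585/8)/(585/4) = 1/2.
[DGF] = ½·((-17)·(-1/2−(35/2)) + (-9/4)·(35/2−(-10)) + 18·(-10−(-1/2))) = ½·(306 − 495/8 − 171) = 585/16, so the E-coordinate is 1/4.
[DEG] = ½·((-17)·(1/2−(-1/2)) + 7·(-1/2−(-10)) + (-9/4)·(-10−(1/2))) = ½·(-17 + 133/2 + 189/8) = 585/16, so the F-coordinate is 1/4.
Check: 1/2 + 1/4 + 1/4 = 1.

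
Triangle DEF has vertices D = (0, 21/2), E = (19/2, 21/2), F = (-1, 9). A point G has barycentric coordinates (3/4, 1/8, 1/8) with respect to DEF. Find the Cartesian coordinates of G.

G = (3/4)·D + (1/8)·E + (1/8)·F.
x-coordinate: (3/4)·0 + (1/8)·(19/2) + (1/8)·(-1) = 17/16.
y-coordinate: (3/4)·(21/2) + (1/8)·(21/2) + (1/8)·9 = 165/16.

(17/16, 165/16)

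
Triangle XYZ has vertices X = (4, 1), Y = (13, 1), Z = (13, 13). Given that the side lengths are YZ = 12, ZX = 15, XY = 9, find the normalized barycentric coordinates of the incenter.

The incenter has barycentric coordinates proportional to the opposite side lengths: (12 : 15 : 9).
Normalizing by 12+15+9 = 36 gives (1/3, 5/12, 1/4).

(1/3, 5/12, 1/4)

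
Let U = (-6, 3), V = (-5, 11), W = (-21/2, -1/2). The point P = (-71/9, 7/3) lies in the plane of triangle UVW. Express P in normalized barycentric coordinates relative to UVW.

(4/9, 1/9, 4/9)

Signed area of the reference triangle: [UVW] = ½·((-6)·(11−(-1/2)) + (-5)·(-1/2−3) + (-21/2)·(3−11)) = ½·(-69 + 35/2 + 84) = 65/4.
[PVW] = ½·((-71/9)·(11−(-1/2)) + (-5)·(-1/2−(7/3)) + (-21/2)·(7/3−11)) = ½·(-1633/18 + 85/6 + 91) = 65/9, so the U-coordinate is (65/9)/(65/4) = 4/9.
[UPW] = ½·((-6)·(7/3−(-1/2)) + (-71/9)·(-1/2−3) + (-21/2)·(3−(7/3))) = ½·(-17 + 497/18 − 7) = 65/36, so the V-coordinate is 1/9.
[UVP] = ½·((-6)·(11−(7/3)) + (-5)·(7/3−3) + (-71/9)·(3−11)) = ½·(-52 + 10/3 + 568/9) = 65/9, so the W-coordinate is 4/9.
Check: 4/9 + 1/9 + 4/9 = 1.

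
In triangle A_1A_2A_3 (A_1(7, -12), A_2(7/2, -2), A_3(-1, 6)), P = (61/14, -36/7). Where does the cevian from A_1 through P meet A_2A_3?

Barycentric coordinates of P with respect to A_1A_2A_3: (3/7, 3/7, 1/7).
On side A_2A_3 the A_1-coordinate is zero; dropping P's A_1-weight 3/7 and renormalizing the remaining 3/7 : 1/7 gives weights 3/4, 1/4 on A_2, A_3.
Q = (3/4)·(7/2, -2) + (1/4)·(-1, 6) = (19/8, 0).

(19/8, 0)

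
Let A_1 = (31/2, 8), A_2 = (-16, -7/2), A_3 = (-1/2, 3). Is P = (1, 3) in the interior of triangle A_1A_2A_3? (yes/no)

yes

Barycentric coordinates of P: (39/106, 15/53, 37/106).
The three coordinates are positive, positive, positive; a point is interior exactly when all three are positive.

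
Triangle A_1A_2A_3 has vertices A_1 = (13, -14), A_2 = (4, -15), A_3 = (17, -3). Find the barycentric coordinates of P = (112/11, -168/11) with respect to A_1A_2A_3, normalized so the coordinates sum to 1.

(9/11, 3/11, -1/11)

Signed area of the reference triangle: [A_1A_2A_3] = ½·(13·(-15−(-3)) + 4·(-3−(-14)) + 17·(-14−(-15))) = ½·(-156 + 44 + 17) = -95/2.
[PA_2A_3] = ½·((112/11)·(-15−(-3)) + 4·(-3−(-168/11)) + 17·(-168/11−(-15))) = ½·(-1344/11 + 540/11 − 51/11) = -855/22, so the A_1-coordinate is (-855/22)/(-95/2) = 9/11.
[A_1PA_3] = ½·(13·(-168/11−(-3)) + (112/11)·(-3−(-14)) + 17·(-14−(-168/11))) = ½·(-1755/11 + 112 + 238/11) = -285/22, so the A_2-coordinate is 3/11.
[A_1A_2P] = ½·(13·(-15−(-168/11)) + 4·(-168/11−(-14)) + (112/11)·(-14−(-15))) = ½·(39/11 − 56/11 + 112/11) = 95/22, so the A_3-coordinate is -1/11.
Check: 9/11 + 3/11 − 1/11 = 1.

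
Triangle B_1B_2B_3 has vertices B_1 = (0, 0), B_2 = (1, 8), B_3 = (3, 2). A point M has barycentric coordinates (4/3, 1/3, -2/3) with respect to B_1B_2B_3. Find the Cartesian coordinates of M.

(-5/3, 4/3)

M = (4/3)·B_1 + (1/3)·B_2 + (-2/3)·B_3.
x-coordinate: (4/3)·0 + (1/3)·1 + (-2/3)·3 = -5/3.
y-coordinate: (4/3)·0 + (1/3)·8 + (-2/3)·2 = 4/3.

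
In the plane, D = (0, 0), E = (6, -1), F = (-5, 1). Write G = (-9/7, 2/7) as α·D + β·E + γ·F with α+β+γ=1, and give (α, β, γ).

Signed area of the reference triangle: [DEF] = ½·(0·(-1−1) + 6·(1−0) + (-5)·(0−(-1))) = ½·(0 + 6 − 5) = 1/2.
[GEF] = ½·((-9/7)·(-1−1) + 6·(1−(2/7)) + (-5)·(2/7−(-1))) = ½·(18/7 + 30/7 − 45/7) = 3/14, so the D-coordinate is (3/14)/(1/2) = 3/7.
[DGF] = ½·(0·(2/7−1) + (-9/7)·(1−0) + (-5)·(0−(2/7))) = ½·(0 − 9/7 + 10/7) = 1/14, so the E-coordinate is 1/7.
[DEG] = ½·(0·(-1−(2/7)) + 6·(2/7−0) + (-9/7)·(0−(-1))) = ½·(0 + 12/7 − 9/7) = 3/14, so the F-coordinate is 3/7.

(3/7, 1/7, 3/7)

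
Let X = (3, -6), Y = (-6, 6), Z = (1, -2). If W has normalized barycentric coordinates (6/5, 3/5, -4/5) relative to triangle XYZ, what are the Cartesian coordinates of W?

W = (6/5)·X + (3/5)·Y + (-4/5)·Z.
x-coordinate: (6/5)·3 + (3/5)·(-6) + (-4/5)·1 = -4/5.
y-coordinate: (6/5)·(-6) + (3/5)·6 + (-4/5)·(-2) = -2.

(-4/5, -2)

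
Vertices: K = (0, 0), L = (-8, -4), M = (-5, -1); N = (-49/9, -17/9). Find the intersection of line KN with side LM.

(-49/8, -17/8)

Barycentric coordinates of N with respect to KLM: (1/9, 1/3, 5/9).
On side LM the K-coordinate is zero; dropping N's K-weight 1/9 and renormalizing the remaining 1/3 : 5/9 gives weights 3/8, 5/8 on L, M.
J = (3/8)·(-8, -4) + (5/8)·(-5, -1) = (-49/8, -17/8).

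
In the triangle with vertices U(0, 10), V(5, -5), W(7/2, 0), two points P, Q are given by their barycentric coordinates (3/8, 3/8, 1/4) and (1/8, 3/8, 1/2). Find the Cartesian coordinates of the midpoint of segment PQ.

Barycentric coordinates of the midpoint are the average: (1/4, 3/8, 3/8).
Converting: (1/4)·U + (3/8)·V + (3/8)·W = (51/16, 5/8).

(51/16, 5/8)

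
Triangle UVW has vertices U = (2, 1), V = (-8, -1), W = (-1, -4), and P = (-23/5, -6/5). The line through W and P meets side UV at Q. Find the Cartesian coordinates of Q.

Barycentric coordinates of P with respect to UVW: (1/5, 3/5, 1/5).
On side UV the W-coordinate is zero; dropping P's W-weight 1/5 and renormalizing the remaining 1/5 : 3/5 gives weights 1/4, 3/4 on U, V.
Q = (1/4)·(2, 1) + (3/4)·(-8, -1) = (-11/2, -1/2).

(-11/2, -1/2)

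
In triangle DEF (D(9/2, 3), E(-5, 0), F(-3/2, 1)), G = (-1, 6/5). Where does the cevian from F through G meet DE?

Barycentric coordinates of G with respect to DEF: (1/5, 1/5, 3/5).
On side DE the F-coordinate is zero; dropping G's F-weight 3/5 and renormalizing the remaining 1/5 : 1/5 gives weights 1/2, 1/2 on D, E.
H = (1/2)·(9/2, 3) + (1/2)·(-5, 0) = (-1/4, 3/2).

(-1/4, 3/2)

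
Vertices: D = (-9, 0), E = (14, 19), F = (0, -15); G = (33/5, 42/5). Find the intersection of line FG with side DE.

Barycentric coordinates of G with respect to DEF: (1/5, 3/5, 1/5).
On side DE the F-coordinate is zero; dropping G's F-weight 1/5 and renormalizing the remaining 1/5 : 3/5 gives weights 1/4, 3/4 on D, E.
H = (1/4)·(-9, 0) + (3/4)·(14, 19) = (33/4, 57/4).

(33/4, 57/4)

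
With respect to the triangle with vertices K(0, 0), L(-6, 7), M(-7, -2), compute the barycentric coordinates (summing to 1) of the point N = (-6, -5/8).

(1/8, 1/8, 3/4)

Signed area of the reference triangle: [KLM] = ½·(0·(7−(-2)) + (-6)·(-2−0) + (-7)·(0−7)) = ½·(0 + 12 + 49) = 61/2.
[NLM] = ½·((-6)·(7−(-2)) + (-6)·(-2−(-5/8)) + (-7)·(-5/8−7)) = ½·(-54 + 33/4 + 427/8) = 61/16, so the K-coordinate is (61/16)/(61/2) = 1/8.
[KNM] = ½·(0·(-5/8−(-2)) + (-6)·(-2−0) + (-7)·(0−(-5/8))) = ½·(0 + 12 − 35/8) = 61/16, so the L-coordinate is 1/8.
[KLN] = ½·(0·(7−(-5/8)) + (-6)·(-5/8−0) + (-6)·(0−7)) = ½·(0 + 15/4 + 42) = 183/8, so the M-coordinate is 3/4.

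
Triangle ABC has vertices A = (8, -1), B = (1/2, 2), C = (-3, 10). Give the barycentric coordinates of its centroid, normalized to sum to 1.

(1/3, 1/3, 1/3)

The centroid is the average of the vertices, so each weight is 1/3.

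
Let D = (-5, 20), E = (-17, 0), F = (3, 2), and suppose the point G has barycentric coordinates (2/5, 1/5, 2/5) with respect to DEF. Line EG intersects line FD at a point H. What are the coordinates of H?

(-1, 11)

Line EG meets FD where the E-coordinate vanishes; zeroing G's E-weight and renormalizing leaves F, D-weights 2/5 : 2/5 → (1/2, 1/2).
So H = (1/2)·F + (1/2)·D = (-1, 11).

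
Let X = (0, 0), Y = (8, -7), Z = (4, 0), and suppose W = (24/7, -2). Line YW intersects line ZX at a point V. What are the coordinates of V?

(8/5, 0)

Barycentric coordinates of W with respect to XYZ: (3/7, 2/7, 2/7).
On side ZX the Y-coordinate is zero; dropping W's Y-weight 2/7 and renormalizing the remaining 2/7 : 3/7 gives weights 2/5, 3/5 on Z, X.
V = (2/5)·(4, 0) + (3/5)·(0, 0) = (8/5, 0).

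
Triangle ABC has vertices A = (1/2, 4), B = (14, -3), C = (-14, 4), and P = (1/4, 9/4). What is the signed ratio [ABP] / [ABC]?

1/4

[ABC] = ½·((1/2)·(-3−4) + 14·(4−4) + (-14)·(4−(-3))) = ½·(-7/2 + 0 − 98) = -203/4.
[ABP] = ½·((1/2)·(-3−(9/4)) + 14·(9/4−4) + (1/4)·(4−(-3))) = ½·(-21/8 − 49/2 + 7/4) = -203/16, so the ratio is (-203/16)/(-203/4) = 1/4.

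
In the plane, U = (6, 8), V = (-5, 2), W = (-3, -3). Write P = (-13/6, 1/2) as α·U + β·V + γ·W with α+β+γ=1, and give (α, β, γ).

(1/6, 1/3, 1/2)

Signed area of the reference triangle: [UVW] = ½·(6·(2−(-3)) + (-5)·(-3−8) + (-3)·(8−2)) = ½·(30 + 55 − 18) = 67/2.
[PVW] = ½·((-13/6)·(2−(-3)) + (-5)·(-3−(1/2)) + (-3)·(1/2−2)) = ½·(-65/6 + 35/2 + 9/2) = 67/12, so the U-coordinate is (67/12)/(67/2) = 1/6.
[UPW] = ½·(6·(1/2−(-3)) + (-13/6)·(-3−8) + (-3)·(8−(1/2))) = ½·(21 + 143/6 − 45/2) = 67/6, so the V-coordinate is 1/3.
[UVP] = ½·(6·(2−(1/2)) + (-5)·(1/2−8) + (-13/6)·(8−2)) = ½·(9 + 75/2 − 13) = 67/4, so the W-coordinate is 1/2.
Check: 1/6 + 1/3 + 1/2 = 1.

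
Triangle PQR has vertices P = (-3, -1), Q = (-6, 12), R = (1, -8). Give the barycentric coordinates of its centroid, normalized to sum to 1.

(1/3, 1/3, 1/3)

The centroid is the average of the vertices, so each weight is 1/3.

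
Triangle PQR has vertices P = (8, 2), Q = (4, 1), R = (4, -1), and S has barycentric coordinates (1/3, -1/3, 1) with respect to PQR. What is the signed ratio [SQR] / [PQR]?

1/3

The signed ratio [SQR]/[PQR] equals the barycentric coordinate of S at vertex P, which is 1/3.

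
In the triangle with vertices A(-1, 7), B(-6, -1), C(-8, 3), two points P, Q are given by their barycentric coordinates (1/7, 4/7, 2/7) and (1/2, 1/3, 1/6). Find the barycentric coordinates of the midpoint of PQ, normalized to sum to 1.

Since both coordinate triples sum to 1, the midpoint's barycentrics are the componentwise average.
(1/7+1/2)/2 = 9/28; similarly 19/42 and 19/84.

(9/28, 19/42, 19/84)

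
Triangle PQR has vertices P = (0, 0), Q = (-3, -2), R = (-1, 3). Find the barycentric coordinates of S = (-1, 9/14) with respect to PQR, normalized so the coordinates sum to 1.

(3/7, 3/14, 5/14)

Signed area of the reference triangle: [PQR] = ½·(0·(-2−3) + (-3)·(3−0) + (-1)·(0−(-2))) = ½·(0 − 9 − 2) = -11/2.
[SQR] = ½·((-1)·(-2−3) + (-3)·(3−(9/14)) + (-1)·(9/14−(-2))) = ½·(5 − 99/14 − 37/14) = -33/14, so the P-coordinate is (-33/14)/(-11/2) = 3/7.
[PSR] = ½·(0·(9/14−3) + (-1)·(3−0) + (-1)·(0−(9/14))) = ½·(0 − 3 + 9/14) = -33/28, so the Q-coordinate is 3/14.
[PQS] = ½·(0·(-2−(9/14)) + (-3)·(9/14−0) + (-1)·(0−(-2))) = ½·(0 − 27/14 − 2) = -55/28, so the R-coordinate is 5/14.
Check: 3/7 + 3/14 + 5/14 = 1.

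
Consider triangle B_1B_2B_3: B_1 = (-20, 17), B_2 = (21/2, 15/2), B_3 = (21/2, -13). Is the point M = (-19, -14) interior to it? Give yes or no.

Barycentric coordinates of M: (59/61, -3662/2501, 3744/2501).
The three coordinates are positive, negative, positive; a point is interior exactly when all three are positive.

no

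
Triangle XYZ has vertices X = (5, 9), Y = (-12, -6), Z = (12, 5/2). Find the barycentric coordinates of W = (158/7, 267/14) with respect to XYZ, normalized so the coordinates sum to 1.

(10/7, -6/7, 3/7)

Signed area of the reference triangle: [XYZ] = ½·(5·(-6−(5/2)) + (-12)·(5/2−9) + 12·(9−(-6))) = ½·(-85/2 + 78 + 180) = 431/4.
[WYZ] = ½·((158/7)·(-6−(5/2)) + (-12)·(5/2−(267/14)) + 12·(267/14−(-6))) = ½·(-1343/7 + 1392/7 + 2106/7) = 2155/14, so the X-coordinate is (2155/14)/(431/4) = 10/7.
[XWZ] = ½·(5·(267/14−(5/2)) + (158/7)·(5/2−9) + 12·(9−(267/14))) = ½·(580/7 − 1027/7 − 846/7) = -1293/14, so the Y-coordinate is -6/7.
[XYW] = ½·(5·(-6−(267/14)) + (-12)·(267/14−9) + (158/7)·(9−(-6))) = ½·(-1755/14 − 846/7 + 2370/7) = 1293/28, so the Z-coordinate is 3/7.
Check: 10/7 − 6/7 + 3/7 = 1.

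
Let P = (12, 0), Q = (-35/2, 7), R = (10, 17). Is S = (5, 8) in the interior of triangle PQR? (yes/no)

Barycentric coordinates of S: (79/195, 206/975, 374/975).
The three coordinates are positive, positive, positive; a point is interior exactly when all three are positive.

yes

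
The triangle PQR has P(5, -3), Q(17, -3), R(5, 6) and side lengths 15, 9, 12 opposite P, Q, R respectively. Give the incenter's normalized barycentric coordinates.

The incenter has barycentric coordinates proportional to the opposite side lengths: (15 : 9 : 12).
Normalizing by 15+9+12 = 36 gives (5/12, 1/4, 1/3).

(5/12, 1/4, 1/3)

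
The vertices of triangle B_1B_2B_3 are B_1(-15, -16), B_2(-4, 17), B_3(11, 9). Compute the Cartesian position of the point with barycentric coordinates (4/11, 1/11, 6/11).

M = (4/11)·B_1 + (1/11)·B_2 + (6/11)·B_3.
x-coordinate: (4/11)·(-15) + (1/11)·(-4) + (6/11)·11 = 2/11.
y-coordinate: (4/11)·(-16) + (1/11)·17 + (6/11)·9 = 7/11.

(2/11, 7/11)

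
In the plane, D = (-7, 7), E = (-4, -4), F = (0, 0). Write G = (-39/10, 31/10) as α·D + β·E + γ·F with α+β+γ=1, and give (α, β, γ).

Signed area of the reference triangle: [DEF] = ½·((-7)·(-4−0) + (-4)·(0−7) + 0·(7−(-4))) = ½·(28 + 28 + 0) = 28.
[GEF] = ½·((-39/10)·(-4−0) + (-4)·(0−(31/10)) + 0·(31/10−(-4))) = ½·(78/5 + 62/5 + 0) = 14, so the D-coordinate is 14/28 = 1/2.
[DGF] = ½·((-7)·(31/10−0) + (-39/10)·(0−7) + 0·(7−(31/10))) = ½·(-217/10 + 273/10 + 0) = 14/5, so the E-coordinate is 1/10.
[DEG] = ½·((-7)·(-4−(31/10)) + (-4)·(31/10−7) + (-39/10)·(7−(-4))) = ½·(497/10 + 78/5 − 429/10) = 56/5, so the F-coordinate is 2/5.

(1/2, 1/10, 2/5)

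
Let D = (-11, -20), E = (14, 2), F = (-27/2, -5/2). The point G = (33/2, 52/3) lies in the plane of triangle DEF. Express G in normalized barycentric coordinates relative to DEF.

Signed area of the reference triangle: [DEF] = ½·((-11)·(2−(-5/2)) + 14·(-5/2−(-20)) + (-27/2)·(-20−2)) = ½·(-99/2 + 245 + 297) = 985/4.
[GEF] = ½·((33/2)·(2−(-5/2)) + 14·(-5/2−(52/3)) + (-27/2)·(52/3−2)) = ½·(297/4 − 833/3 − 207) = -4925/24, so the D-coordinate is (-4925/24)/(985/4) = -5/6.
[DGF] = ½·((-11)·(52/3−(-5/2)) + (33/2)·(-5/2−(-20)) + (-27/2)·(-20−(52/3))) = ½·(-1309/6 + 1155/4 + 504) = 6895/24, so the E-coordinate is 7/6.
[DEG] = ½·((-11)·(2−(52/3)) + 14·(52/3−(-20)) + (33/2)·(-20−2)) = ½·(506/3 + 1568/3 − 363) = 985/6, so the F-coordinate is 2/3.

(-5/6, 7/6, 2/3)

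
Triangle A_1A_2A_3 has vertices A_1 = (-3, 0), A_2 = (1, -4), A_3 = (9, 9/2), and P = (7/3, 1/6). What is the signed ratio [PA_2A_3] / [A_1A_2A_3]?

1/3

[A_1A_2A_3] = ½·((-3)·(-4−(9/2)) + 1·(9/2−0) + 9·(0−(-4))) = ½·(51/2 + 9/2 + 36) = 33.
[PA_2A_3] = ½·((7/3)·(-4−(9/2)) + 1·(9/2−(1/6)) + 9·(1/6−(-4))) = ½·(-119/6 + 13/3 + 75/2) = 11, so the ratio is 11/33 = 1/3.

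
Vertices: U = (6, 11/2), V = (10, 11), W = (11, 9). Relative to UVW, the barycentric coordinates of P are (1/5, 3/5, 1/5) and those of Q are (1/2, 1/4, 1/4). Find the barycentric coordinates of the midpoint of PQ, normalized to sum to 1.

Since both coordinate triples sum to 1, the midpoint's barycentrics are the componentwise average.
(1/5+1/2)/2 = 7/20; similarly 17/40 and 9/40.

(7/20, 17/40, 9/40)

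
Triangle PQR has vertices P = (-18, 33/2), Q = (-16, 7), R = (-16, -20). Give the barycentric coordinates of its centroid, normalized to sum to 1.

The centroid is the average of the vertices, so each weight is 1/3.

(1/3, 1/3, 1/3)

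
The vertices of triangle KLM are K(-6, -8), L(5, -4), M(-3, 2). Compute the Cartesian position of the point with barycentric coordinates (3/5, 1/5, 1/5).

(-16/5, -26/5)

N = (3/5)·K + (1/5)·L + (1/5)·M.
x-coordinate: (3/5)·(-6) + (1/5)·5 + (1/5)·(-3) = -16/5.
y-coordinate: (3/5)·(-8) + (1/5)·(-4) + (1/5)·2 = -26/5.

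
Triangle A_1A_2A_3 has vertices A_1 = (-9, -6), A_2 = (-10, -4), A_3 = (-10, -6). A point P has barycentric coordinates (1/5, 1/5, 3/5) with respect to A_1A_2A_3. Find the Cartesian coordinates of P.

P = (1/5)·A_1 + (1/5)·A_2 + (3/5)·A_3.
x-coordinate: (1/5)·(-9) + (1/5)·(-10) + (3/5)·(-10) = -49/5.
y-coordinate: (1/5)·(-6) + (1/5)·(-4) + (3/5)·(-6) = -28/5.

(-49/5, -28/5)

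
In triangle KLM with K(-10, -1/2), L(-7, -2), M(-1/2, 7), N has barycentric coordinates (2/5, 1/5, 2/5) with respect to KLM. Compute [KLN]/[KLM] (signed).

2/5

The signed ratio [KLN]/[KLM] equals the barycentric coordinate of N at vertex M, which is 2/5.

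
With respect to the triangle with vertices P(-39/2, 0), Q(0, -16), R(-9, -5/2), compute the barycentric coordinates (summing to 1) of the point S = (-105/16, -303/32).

Signed area of the reference triangle: [PQR] = ½·((-39/2)·(-16−(-5/2)) + 0·(-5/2−0) + (-9)·(0−(-16))) = ½·(1053/4 + 0 − 144) = 477/8.
[SQR] = ½·((-105/16)·(-16−(-5/2)) + 0·(-5/2−(-303/32)) + (-9)·(-303/32−(-16))) = ½·(2835/32 + 0 − 1881/32) = 477/32, so the P-coordinate is (477/32)/(477/8) = 1/4.
[PSR] = ½·((-39/2)·(-303/32−(-5/2)) + (-105/16)·(-5/2−0) + (-9)·(0−(-303/32))) = ½·(8697/64 + 525/32 − 2727/32) = 4293/128, so the Q-coordinate is 9/16.
[PQS] = ½·((-39/2)·(-16−(-303/32)) + 0·(-303/32−0) + (-105/16)·(0−(-16))) = ½·(8151/64 + 0 − 105) = 1431/128, so the R-coordinate is 3/16.

(1/4, 9/16, 3/16)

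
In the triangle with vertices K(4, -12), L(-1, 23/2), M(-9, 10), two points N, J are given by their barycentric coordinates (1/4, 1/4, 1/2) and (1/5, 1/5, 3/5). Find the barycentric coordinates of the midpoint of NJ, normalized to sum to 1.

Since both coordinate triples sum to 1, the midpoint's barycentrics are the componentwise average.
(1/4+1/5)/2 = 9/40; similarly 9/40 and 11/20.

(9/40, 9/40, 11/20)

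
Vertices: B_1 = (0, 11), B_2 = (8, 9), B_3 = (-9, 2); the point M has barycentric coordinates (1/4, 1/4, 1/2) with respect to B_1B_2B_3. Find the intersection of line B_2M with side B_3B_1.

Line B_2M meets B_3B_1 where the B_2-coordinate vanishes; zeroing M's B_2-weight and renormalizing leaves B_3, B_1-weights 1/2 : 1/4 → (2/3, 1/3).
So N = (2/3)·B_3 + (1/3)·B_1 = (-6, 5).

(-6, 5)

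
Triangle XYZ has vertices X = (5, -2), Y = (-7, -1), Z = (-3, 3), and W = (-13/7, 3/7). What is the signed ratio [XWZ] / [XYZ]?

[XYZ] = ½·(5·(-1−3) + (-7)·(3−(-2)) + (-3)·(-2−(-1))) = ½·(-20 − 35 + 3) = -26.
[XWZ] = ½·(5·(3/7−3) + (-13/7)·(3−(-2)) + (-3)·(-2−(3/7))) = ½·(-90/7 − 65/7 + 51/7) = -52/7, so the ratio is (-52/7)/(-26) = 2/7.

2/7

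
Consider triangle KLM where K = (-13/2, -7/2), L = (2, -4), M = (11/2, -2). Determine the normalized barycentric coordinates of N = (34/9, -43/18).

(1/9, 1/9, 7/9)

Signed area of the reference triangle: [KLM] = ½·((-13/2)·(-4−(-2)) + 2·(-2−(-7/2)) + (11/2)·(-7/2−(-4))) = ½·(13 + 3 + 11/4) = 75/8.
[NLM] = ½·((34/9)·(-4−(-2)) + 2·(-2−(-43/18)) + (11/2)·(-43/18−(-4))) = ½·(-68/9 + 7/9 + 319/36) = 25/24, so the K-coordinate is (25/24)/(75/8) = 1/9.
[KNM] = ½·((-13/2)·(-43/18−(-2)) + (34/9)·(-2−(-7/2)) + (11/2)·(-7/2−(-43/18))) = ½·(91/36 + 17/3 − 55/9) = 25/24, so the L-coordinate is 1/9.
[KLN] = ½·((-13/2)·(-4−(-43/18)) + 2·(-43/18−(-7/2)) + (34/9)·(-7/2−(-4))) = ½·(377/36 + 20/9 + 17/9) = 175/24, so the M-coordinate is 7/9.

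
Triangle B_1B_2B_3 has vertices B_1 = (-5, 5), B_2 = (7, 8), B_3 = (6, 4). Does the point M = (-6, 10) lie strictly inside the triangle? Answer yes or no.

no

Barycentric coordinates of M: (6/5, 6/5, -7/5).
The three coordinates are positive, positive, negative; a point is interior exactly when all three are positive.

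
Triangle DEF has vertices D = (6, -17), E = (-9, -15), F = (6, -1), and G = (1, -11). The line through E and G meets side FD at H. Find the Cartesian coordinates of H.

(6, -9)

Barycentric coordinates of G with respect to DEF: (1/3, 1/3, 1/3).
On side FD the E-coordinate is zero; dropping G's E-weight 1/3 and renormalizing the remaining 1/3 : 1/3 gives weights 1/2, 1/2 on F, D.
H = (1/2)·(6, -1) + (1/2)·(6, -17) = (6, -9).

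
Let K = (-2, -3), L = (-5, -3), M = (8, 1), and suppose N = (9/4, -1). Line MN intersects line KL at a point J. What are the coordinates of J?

(-7/2, -3)

Barycentric coordinates of N with respect to KLM: (1/4, 1/4, 1/2).
On side KL the M-coordinate is zero; dropping N's M-weight 1/2 and renormalizing the remaining 1/4 : 1/4 gives weights 1/2, 1/2 on K, L.
J = (1/2)·(-2, -3) + (1/2)·(-5, -3) = (-7/2, -3).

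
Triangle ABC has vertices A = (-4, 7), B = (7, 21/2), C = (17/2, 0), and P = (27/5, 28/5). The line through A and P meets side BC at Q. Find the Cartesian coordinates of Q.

(31/4, 21/4)

Barycentric coordinates of P with respect to ABC: (1/5, 2/5, 2/5).
On side BC the A-coordinate is zero; dropping P's A-weight 1/5 and renormalizing the remaining 2/5 : 2/5 gives weights 1/2, 1/2 on B, C.
Q = (1/2)·(7, 21/2) + (1/2)·(17/2, 0) = (31/4, 21/4).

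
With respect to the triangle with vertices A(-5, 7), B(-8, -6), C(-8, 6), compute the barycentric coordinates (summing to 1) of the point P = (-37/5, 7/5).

Signed area of the reference triangle: [ABC] = ½·((-5)·(-6−6) + (-8)·(6−7) + (-8)·(7−(-6))) = ½·(60 + 8 − 104) = -18.
[PBC] = ½·((-37/5)·(-6−6) + (-8)·(6−(7/5)) + (-8)·(7/5−(-6))) = ½·(444/5 − 184/5 − 296/5) = -18/5, so the A-coordinate is (-18/5)/(-18) = 1/5.
[APC] = ½·((-5)·(7/5−6) + (-37/5)·(6−7) + (-8)·(7−(7/5))) = ½·(23 + 37/5 − 224/5) = -36/5, so the B-coordinate is 2/5.
[ABP] = ½·((-5)·(-6−(7/5)) + (-8)·(7/5−7) + (-37/5)·(7−(-6))) = ½·(37 + 224/5 − 481/5) = -36/5, so the C-coordinate is 2/5.

(1/5, 2/5, 2/5)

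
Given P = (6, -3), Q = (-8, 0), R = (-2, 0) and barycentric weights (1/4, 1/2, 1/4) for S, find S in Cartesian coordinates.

(-3, -3/4)

S = (1/4)·P + (1/2)·Q + (1/4)·R.
x-coordinate: (1/4)·6 + (1/2)·(-8) + (1/4)·(-2) = -3.
y-coordinate: (1/4)·(-3) + (1/2)·0 + (1/4)·0 = -3/4.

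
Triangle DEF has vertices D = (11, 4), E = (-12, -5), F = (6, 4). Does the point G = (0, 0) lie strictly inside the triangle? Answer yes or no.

yes

Barycentric coordinates of G: (2/5, 4/9, 7/45).
The three coordinates are positive, positive, positive; a point is interior exactly when all three are positive.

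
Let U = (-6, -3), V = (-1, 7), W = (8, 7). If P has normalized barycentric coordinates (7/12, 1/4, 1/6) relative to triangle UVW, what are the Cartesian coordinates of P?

(-29/12, 7/6)

P = (7/12)·U + (1/4)·V + (1/6)·W.
x-coordinate: (7/12)·(-6) + (1/4)·(-1) + (1/6)·8 = -29/12.
y-coordinate: (7/12)·(-3) + (1/4)·7 + (1/6)·7 = 7/6.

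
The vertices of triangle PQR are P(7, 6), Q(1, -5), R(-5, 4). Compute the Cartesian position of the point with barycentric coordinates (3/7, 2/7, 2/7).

(13/7, 16/7)

S = (3/7)·P + (2/7)·Q + (2/7)·R.
x-coordinate: (3/7)·7 + (2/7)·1 + (2/7)·(-5) = 13/7.
y-coordinate: (3/7)·6 + (2/7)·(-5) + (2/7)·4 = 16/7.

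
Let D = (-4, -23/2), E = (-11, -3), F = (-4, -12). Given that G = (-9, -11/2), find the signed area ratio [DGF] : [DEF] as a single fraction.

5/7

[DEF] = ½·((-4)·(-3−(-12)) + (-11)·(-12−(-23/2)) + (-4)·(-23/2−(-3))) = ½·(-36 + 11/2 + 34) = 7/4.
[DGF] = ½·((-4)·(-11/2−(-12)) + (-9)·(-12−(-23/2)) + (-4)·(-23/2−(-11/2))) = ½·(-26 + 9/2 + 24) = 5/4, so the ratio is (5/4)/(7/4) = 5/7.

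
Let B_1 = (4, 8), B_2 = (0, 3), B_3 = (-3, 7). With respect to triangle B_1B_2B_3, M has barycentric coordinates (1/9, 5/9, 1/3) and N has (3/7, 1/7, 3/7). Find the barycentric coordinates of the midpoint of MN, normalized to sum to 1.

(17/63, 22/63, 8/21)

Since both coordinate triples sum to 1, the midpoint's barycentrics are the componentwise average.
(1/9+3/7)/2 = 17/63; similarly 22/63 and 8/21.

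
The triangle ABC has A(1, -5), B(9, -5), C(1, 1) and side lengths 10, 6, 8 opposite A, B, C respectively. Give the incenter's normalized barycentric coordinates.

(5/12, 1/4, 1/3)

The incenter has barycentric coordinates proportional to the opposite side lengths: (10 : 6 : 8).
Normalizing by 10+6+8 = 24 gives (5/12, 1/4, 1/3).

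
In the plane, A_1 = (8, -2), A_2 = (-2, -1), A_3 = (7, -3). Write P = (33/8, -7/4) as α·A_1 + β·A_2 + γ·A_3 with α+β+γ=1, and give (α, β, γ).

Signed area of the reference triangle: [A_1A_2A_3] = ½·(8·(-1−(-3)) + (-2)·(-3−(-2)) + 7·(-2−(-1))) = ½·(16 + 2 − 7) = 11/2.
[PA_2A_3] = ½·((33/8)·(-1−(-3)) + (-2)·(-3−(-7/4)) + 7·(-7/4−(-1))) = ½·(33/4 + 5/2 − 21/4) = 11/4, so the A_1-coordinate is (11/4)/(11/2) = 1/2.
[A_1PA_3] = ½·(8·(-7/4−(-3)) + (33/8)·(-3−(-2)) + 7·(-2−(-7/4))) = ½·(10 − 33/8 − 7/4) = 33/16, so the A_2-coordinate is 3/8.
[A_1A_2P] = ½·(8·(-1−(-7/4)) + (-2)·(-7/4−(-2)) + (33/8)·(-2−(-1))) = ½·(6 − 1/2 − 33/8) = 11/16, so the A_3-coordinate is 1/8.
Check: 1/2 + 3/8 + 1/8 = 1.

(1/2, 3/8, 1/8)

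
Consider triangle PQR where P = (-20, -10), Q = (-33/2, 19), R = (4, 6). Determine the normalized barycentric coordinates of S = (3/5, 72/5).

(-1/5, 2/5, 4/5)

Signed area of the reference triangle: [PQR] = ½·((-20)·(19−6) + (-33/2)·(6−(-10)) + 4·(-10−19)) = ½·(-260 − 264 − 116) = -320.
[SQR] = ½·((3/5)·(19−6) + (-33/2)·(6−(72/5)) + 4·(72/5−19)) = ½·(39/5 + 693/5 − 92/5) = 64, so the P-coordinate is 64/(-320) = -1/5.
[PSR] = ½·((-20)·(72/5−6) + (3/5)·(6−(-10)) + 4·(-10−(72/5))) = ½·(-168 + 48/5 − 488/5) = -128, so the Q-coordinate is 2/5.
[PQS] = ½·((-20)·(19−(72/5)) + (-33/2)·(72/5−(-10)) + (3/5)·(-10−19)) = ½·(-92 − 2013/5 − 87/5) = -256, so the R-coordinate is 4/5.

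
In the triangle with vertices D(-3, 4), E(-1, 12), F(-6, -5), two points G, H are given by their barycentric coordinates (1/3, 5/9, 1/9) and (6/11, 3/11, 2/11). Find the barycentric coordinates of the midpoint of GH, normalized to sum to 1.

(29/66, 41/99, 29/198)

Since both coordinate triples sum to 1, the midpoint's barycentrics are the componentwise average.
(1/3+6/11)/2 = 29/66; similarly 41/99 and 29/198.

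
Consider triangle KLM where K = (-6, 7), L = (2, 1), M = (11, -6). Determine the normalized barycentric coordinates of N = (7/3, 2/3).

(1/3, 1/3, 1/3)

Signed area of the reference triangle: [KLM] = ½·((-6)·(1−(-6)) + 2·(-6−7) + 11·(7−1)) = ½·(-42 − 26 + 66) = -1.
[NLM] = ½·((7/3)·(1−(-6)) + 2·(-6−(2/3)) + 11·(2/3−1)) = ½·(49/3 − 40/3 − 11/3) = -1/3, so the K-coordinate is (-1/3)/(-1) = 1/3.
[KNM] = ½·((-6)·(2/3−(-6)) + (7/3)·(-6−7) + 11·(7−(2/3))) = ½·(-40 − 91/3 + 209/3) = -1/3, so the L-coordinate is 1/3.
[KLN] = ½·((-6)·(1−(2/3)) + 2·(2/3−7) + (7/3)·(7−1)) = ½·(-2 − 38/3 + 14) = -1/3, so the M-coordinate is 1/3.
Check: 1/3 + 1/3 + 1/3 = 1.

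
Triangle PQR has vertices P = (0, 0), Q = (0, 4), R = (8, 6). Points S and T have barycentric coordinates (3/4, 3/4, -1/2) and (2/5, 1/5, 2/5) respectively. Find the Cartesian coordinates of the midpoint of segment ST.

(-2/5, 8/5)

Barycentric coordinates of the midpoint are the average: (23/40, 19/40, -1/20).
Converting: (23/40)·P + (19/40)·Q + (-1/20)·R = (-2/5, 8/5).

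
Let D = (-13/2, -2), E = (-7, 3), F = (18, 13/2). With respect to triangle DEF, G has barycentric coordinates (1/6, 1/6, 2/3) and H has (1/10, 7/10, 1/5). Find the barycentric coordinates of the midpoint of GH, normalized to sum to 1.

Since both coordinate triples sum to 1, the midpoint's barycentrics are the componentwise average.
(1/6+1/10)/2 = 2/15; similarly 13/30 and 13/30.

(2/15, 13/30, 13/30)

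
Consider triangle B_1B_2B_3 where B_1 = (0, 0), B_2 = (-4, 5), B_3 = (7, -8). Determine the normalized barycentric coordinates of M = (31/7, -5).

Signed area of the reference triangle: [B_1B_2B_3] = ½·(0·(5−(-8)) + (-4)·(-8−0) + 7·(0−5)) = ½·(0 + 32 − 35) = -3/2.
[MB_2B_3] = ½·((31/7)·(5−(-8)) + (-4)·(-8−(-5)) + 7·(-5−5)) = ½·(403/7 + 12 − 70) = -3/14, so the B_1-coordinate is (-3/14)/(-3/2) = 1/7.
[B_1MB_3] = ½·(0·(-5−(-8)) + (31/7)·(-8−0) + 7·(0−(-5))) = ½·(0 − 248/7 + 35) = -3/14, so the B_2-coordinate is 1/7.
[B_1B_2M] = ½·(0·(5−(-5)) + (-4)·(-5−0) + (31/7)·(0−5)) = ½·(0 + 20 − 155/7) = -15/14, so the B_3-coordinate is 5/7.

(1/7, 1/7, 5/7)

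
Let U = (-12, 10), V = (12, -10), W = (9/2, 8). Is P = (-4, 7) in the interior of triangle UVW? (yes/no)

yes

Barycentric coordinates of P: (107/188, 67/564, 44/141).
The three coordinates are positive, positive, positive; a point is interior exactly when all three are positive.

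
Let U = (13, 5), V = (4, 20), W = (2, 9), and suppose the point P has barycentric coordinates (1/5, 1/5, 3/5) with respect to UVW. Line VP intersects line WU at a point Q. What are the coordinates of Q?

(19/4, 8)

Line VP meets WU where the V-coordinate vanishes; zeroing P's V-weight and renormalizing leaves W, U-weights 3/5 : 1/5 → (3/4, 1/4).
So Q = (3/4)·W + (1/4)·U = (19/4, 8).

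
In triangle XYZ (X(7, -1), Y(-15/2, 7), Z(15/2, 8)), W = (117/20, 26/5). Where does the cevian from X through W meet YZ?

Barycentric coordinates of W with respect to XYZ: (3/10, 1/10, 3/5).
On side YZ the X-coordinate is zero; dropping W's X-weight 3/10 and renormalizing the remaining 1/10 : 3/5 gives weights 1/7, 6/7 on Y, Z.
V = (1/7)·(-15/2, 7) + (6/7)·(15/2, 8) = (75/14, 55/7).

(75/14, 55/7)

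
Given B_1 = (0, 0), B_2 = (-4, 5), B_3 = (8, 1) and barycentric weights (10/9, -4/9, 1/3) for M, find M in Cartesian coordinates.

(40/9, -17/9)

M = (10/9)·B_1 + (-4/9)·B_2 + (1/3)·B_3.
x-coordinate: (10/9)·0 + (-4/9)·(-4) + (1/3)·8 = 40/9.
y-coordinate: (10/9)·0 + (-4/9)·5 + (1/3)·1 = -17/9.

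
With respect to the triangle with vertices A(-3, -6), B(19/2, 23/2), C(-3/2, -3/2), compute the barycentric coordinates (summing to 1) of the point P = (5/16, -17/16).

(5/8, 1/4, 1/8)

Signed area of the reference triangle: [ABC] = ½·((-3)·(23/2−(-3/2)) + (19/2)·(-3/2−(-6)) + (-3/2)·(-6−(23/2))) = ½·(-39 + 171/4 + 105/4) = 15.
[PBC] = ½·((5/16)·(23/2−(-3/2)) + (19/2)·(-3/2−(-17/16)) + (-3/2)·(-17/16−(23/2))) = ½·(65/16 − 133/32 + 603/32) = 75/8, so the A-coordinate is (75/8)/15 = 5/8.
[APC] = ½·((-3)·(-17/16−(-3/2)) + (5/16)·(-3/2−(-6)) + (-3/2)·(-6−(-17/16))) = ½·(-21/16 + 45/32 + 237/32) = 15/4, so the B-coordinate is 1/4.
[ABP] = ½·((-3)·(23/2−(-17/16)) + (19/2)·(-17/16−(-6)) + (5/16)·(-6−(23/2))) = ½·(-603/16 + 1501/32 − 175/32) = 15/8, so the C-coordinate is 1/8.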